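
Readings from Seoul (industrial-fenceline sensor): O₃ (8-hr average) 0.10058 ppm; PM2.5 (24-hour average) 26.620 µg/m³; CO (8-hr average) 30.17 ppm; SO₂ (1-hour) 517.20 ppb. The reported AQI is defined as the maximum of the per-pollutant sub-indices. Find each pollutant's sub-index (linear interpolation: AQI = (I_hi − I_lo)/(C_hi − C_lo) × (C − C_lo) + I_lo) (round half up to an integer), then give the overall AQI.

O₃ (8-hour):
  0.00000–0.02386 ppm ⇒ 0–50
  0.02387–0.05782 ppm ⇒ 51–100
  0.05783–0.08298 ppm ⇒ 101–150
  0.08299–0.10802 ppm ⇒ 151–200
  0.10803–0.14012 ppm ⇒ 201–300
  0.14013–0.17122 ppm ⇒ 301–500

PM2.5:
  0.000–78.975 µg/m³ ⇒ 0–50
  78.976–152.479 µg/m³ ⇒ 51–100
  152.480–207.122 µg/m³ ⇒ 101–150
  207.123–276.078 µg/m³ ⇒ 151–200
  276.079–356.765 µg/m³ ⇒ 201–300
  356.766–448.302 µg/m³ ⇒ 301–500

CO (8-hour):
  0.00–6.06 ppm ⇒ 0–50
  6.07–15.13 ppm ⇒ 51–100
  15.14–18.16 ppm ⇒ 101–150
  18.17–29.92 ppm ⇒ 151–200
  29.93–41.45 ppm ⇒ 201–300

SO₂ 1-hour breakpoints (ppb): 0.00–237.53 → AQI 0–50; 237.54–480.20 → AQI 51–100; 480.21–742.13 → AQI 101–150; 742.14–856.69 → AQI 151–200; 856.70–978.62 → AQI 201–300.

203

O₃: row 0.08299–0.10802 (AQI 151–200). (200−151)·(0.10058−0.08299)/(0.10802−0.08299) + 151 = 49·0.01759/0.02503 + 151 ≈ 185.44 → 185.
PM2.5 26.620: bracket 0.000–78.975 → index 0–50; slope 50/78.975, offset 26.620.
AQI = 0 + 50/78.975·26.620 ≈ 16.85 ⇒ 17.
CO: 30.17 ∈ [29.93, 41.45] ↔ index [201, 300].
201 + (30.17−29.93)·(300−201)/(41.45−29.93) = 201 + 0.24·99/11.52 ≈ 203.06, so AQI = 203.
SO₂ 517.20: bracket 480.21–742.13 → index 101–150; slope 49/261.92, offset 36.99.
AQI = 101 + 49/261.92·36.99 ≈ 107.92 ⇒ 108.
Sub-indices: O₃→185, PM2.5→17, CO→203, SO₂→108. Overall AQI = max = 203; dominant pollutant is CO.
AQI 203: Very Unhealthy.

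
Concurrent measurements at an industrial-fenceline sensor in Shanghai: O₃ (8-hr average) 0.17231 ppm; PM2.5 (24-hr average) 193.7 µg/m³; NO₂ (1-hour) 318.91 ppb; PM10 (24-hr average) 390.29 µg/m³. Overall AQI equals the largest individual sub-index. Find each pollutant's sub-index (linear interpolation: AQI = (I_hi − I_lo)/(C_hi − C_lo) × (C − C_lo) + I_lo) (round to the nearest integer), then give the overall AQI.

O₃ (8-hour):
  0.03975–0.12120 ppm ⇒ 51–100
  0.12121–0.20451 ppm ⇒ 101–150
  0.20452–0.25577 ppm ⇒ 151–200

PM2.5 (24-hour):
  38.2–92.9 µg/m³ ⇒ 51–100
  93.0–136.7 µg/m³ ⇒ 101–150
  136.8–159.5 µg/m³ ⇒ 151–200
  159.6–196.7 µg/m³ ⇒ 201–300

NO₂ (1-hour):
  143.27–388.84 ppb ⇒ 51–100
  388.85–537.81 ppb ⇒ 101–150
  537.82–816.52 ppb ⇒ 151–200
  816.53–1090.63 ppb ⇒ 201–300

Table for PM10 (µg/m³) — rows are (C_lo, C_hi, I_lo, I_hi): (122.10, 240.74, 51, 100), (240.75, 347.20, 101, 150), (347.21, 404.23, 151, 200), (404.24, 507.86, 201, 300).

292

O₃ 0.17231: bracket 0.12121–0.20451 → index 101–150; slope 49/0.08330, offset 0.05110.
AQI = 101 + 49/0.08330·0.05110 ≈ 131.06 ⇒ 131.
PM2.5: 193.7 lies in 159.6–196.7, so I_lo=201, I_hi=300, C_lo=159.6, C_hi=196.7.
(300−201)/(196.7−159.6) × (193.7−159.6) + 201 = 99/37.1 × 34.1 + 201 ≈ 291.99 → 292.
NO₂: row 143.27–388.84 (AQI 51–100). (100−51)·(318.91−143.27)/(388.84−143.27) + 51 = 49·175.64/245.57 + 51 ≈ 86.05 → 86.
PM10: row 347.21–404.23 (AQI 151–200). (200−151)·(390.29−347.21)/(404.23−347.21) + 151 = 49·43.08/57.02 + 151 ≈ 188.02 → 188.
Sub-indices: O₃→131, PM2.5→292, NO₂→86, PM10→188. Overall AQI = max = 292; dominant pollutant is PM2.5.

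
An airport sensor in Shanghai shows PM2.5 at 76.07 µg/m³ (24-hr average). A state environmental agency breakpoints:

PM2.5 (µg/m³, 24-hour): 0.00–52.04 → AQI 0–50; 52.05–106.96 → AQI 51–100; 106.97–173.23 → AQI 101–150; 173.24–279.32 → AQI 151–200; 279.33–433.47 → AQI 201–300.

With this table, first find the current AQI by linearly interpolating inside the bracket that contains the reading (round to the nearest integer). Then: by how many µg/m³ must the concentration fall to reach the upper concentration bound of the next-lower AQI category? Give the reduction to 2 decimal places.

PM2.5: 76.07 ∈ [52.05, 106.96] ↔ index [51, 100].
51 + (76.07−52.05)·(100−51)/(106.96−52.05) = 51 + 24.02·49/54.91 ≈ 72.43, so AQI = 72.
Current AQI 72 is in the Moderate range (51–100). The next-lower category tops out at AQI 50, whose upper concentration bound is 52.04 µg/m³.
Reduction needed = 76.07 − 52.04 = 24.03 µg/m³.

24.03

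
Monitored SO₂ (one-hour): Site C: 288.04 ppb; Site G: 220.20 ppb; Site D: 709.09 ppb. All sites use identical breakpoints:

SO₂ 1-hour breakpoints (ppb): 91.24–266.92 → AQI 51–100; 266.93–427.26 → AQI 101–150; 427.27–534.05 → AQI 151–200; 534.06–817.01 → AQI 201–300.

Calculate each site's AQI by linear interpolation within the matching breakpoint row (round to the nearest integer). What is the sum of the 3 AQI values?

Site C: 288.04 ∈ [266.93, 427.26] ↔ index [101, 150].
101 + (288.04−266.93)·(150−101)/(427.26−266.93) = 101 + 21.11·49/160.33 ≈ 107.45, so AQI = 107.
Site G: 220.20 lies in 91.24–266.92, so I_lo=51, I_hi=100, C_lo=91.24, C_hi=266.92.
(100−51)/(266.92−91.24) × (220.20−91.24) + 51 = 49/175.68 × 128.96 + 51 ≈ 86.97 → 87.
Site D: row 534.06–817.01 (AQI 201–300). (300−201)·(709.09−534.06)/(817.01−534.06) + 201 = 99·175.03/282.95 + 201 ≈ 262.24 → 262.
AQIs: Site C=107, Site G=87, Site D=262. Sum = 107 + 87 + 262 = 456.

456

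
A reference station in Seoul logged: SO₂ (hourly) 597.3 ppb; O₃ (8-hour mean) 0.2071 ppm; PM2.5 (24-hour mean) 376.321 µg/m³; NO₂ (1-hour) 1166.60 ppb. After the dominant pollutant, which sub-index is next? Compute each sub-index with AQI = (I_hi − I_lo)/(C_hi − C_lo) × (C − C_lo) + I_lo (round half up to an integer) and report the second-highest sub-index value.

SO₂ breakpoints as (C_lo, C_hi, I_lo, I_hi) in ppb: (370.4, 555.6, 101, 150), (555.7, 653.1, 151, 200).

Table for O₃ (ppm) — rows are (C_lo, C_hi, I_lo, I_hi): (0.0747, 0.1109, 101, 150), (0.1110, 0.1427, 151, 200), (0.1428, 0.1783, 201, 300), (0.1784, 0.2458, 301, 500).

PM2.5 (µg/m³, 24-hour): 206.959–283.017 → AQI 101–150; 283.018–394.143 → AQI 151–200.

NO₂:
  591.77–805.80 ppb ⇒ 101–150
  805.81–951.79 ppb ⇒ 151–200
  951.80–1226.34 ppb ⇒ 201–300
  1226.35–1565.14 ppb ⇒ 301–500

278

SO₂ 597.3: bracket 555.7–653.1 → index 151–200; slope 49/97.4, offset 41.6.
AQI = 151 + 49/97.4·41.6 ≈ 171.93 ⇒ 172.
O₃: 0.2071 lies in 0.1784–0.2458, so I_lo=301, I_hi=500, C_lo=0.1784, C_hi=0.2458.
(500−301)/(0.2458−0.1784) × (0.2071−0.1784) + 301 = 199/0.0674 × 0.0287 + 301 ≈ 385.74 → 386.
PM2.5: 376.321 lies in 283.018–394.143, so I_lo=151, I_hi=200, C_lo=283.018, C_hi=394.143.
(200−151)/(394.143−283.018) × (376.321−283.018) + 151 = 49/111.125 × 93.303 + 151 ≈ 192.14 → 192.
NO₂: row 951.80–1226.34 (AQI 201–300). (300−201)·(1166.60−951.80)/(1226.34−951.80) + 201 = 99·214.80/274.54 + 201 ≈ 278.46 → 278.
Sub-indices: SO₂→172, O₃→386, PM2.5→192, NO₂→278. Ranked high→low: 386, 278, 192, 172. Second-highest sub-index = 278.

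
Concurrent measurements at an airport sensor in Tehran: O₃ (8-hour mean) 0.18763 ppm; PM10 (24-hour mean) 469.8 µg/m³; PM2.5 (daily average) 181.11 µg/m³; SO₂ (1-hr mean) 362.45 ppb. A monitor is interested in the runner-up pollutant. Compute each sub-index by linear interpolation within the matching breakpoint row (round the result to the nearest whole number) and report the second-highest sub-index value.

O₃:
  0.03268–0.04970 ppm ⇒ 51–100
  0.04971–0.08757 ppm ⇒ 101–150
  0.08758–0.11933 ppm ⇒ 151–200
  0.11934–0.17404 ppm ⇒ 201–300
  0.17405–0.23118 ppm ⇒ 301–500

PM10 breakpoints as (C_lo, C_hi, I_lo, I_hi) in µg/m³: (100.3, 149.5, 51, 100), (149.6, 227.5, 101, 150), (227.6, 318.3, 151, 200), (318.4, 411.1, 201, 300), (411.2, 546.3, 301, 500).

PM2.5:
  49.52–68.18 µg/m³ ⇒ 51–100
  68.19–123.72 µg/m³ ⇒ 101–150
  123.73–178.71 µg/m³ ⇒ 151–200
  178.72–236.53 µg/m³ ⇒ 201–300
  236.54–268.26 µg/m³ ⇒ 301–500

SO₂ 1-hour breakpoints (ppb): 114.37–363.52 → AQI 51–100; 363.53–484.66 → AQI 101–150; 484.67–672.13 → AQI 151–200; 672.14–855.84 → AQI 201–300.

348

O₃: 0.18763 lies in 0.17405–0.23118, so I_lo=301, I_hi=500, C_lo=0.17405, C_hi=0.23118.
(500−301)/(0.23118−0.17405) × (0.18763−0.17405) + 301 = 199/0.05713 × 0.01358 + 301 ≈ 348.30 → 348.
PM10 469.8: bracket 411.2–546.3 → index 301–500; slope 199/135.1, offset 58.6.
AQI = 301 + 199/135.1·58.6 ≈ 387.32 ⇒ 387.
PM2.5: row 178.72–236.53 (AQI 201–300). (300−201)·(181.11−178.72)/(236.53−178.72) + 201 = 99·2.39/57.81 + 201 ≈ 205.09 → 205.
SO₂: 362.45 lies in 114.37–363.52, so I_lo=51, I_hi=100, C_lo=114.37, C_hi=363.52.
(100−51)/(363.52−114.37) × (362.45−114.37) + 51 = 49/249.15 × 248.08 + 51 ≈ 99.79 → 100.
Sub-indices: O₃→348, PM10→387, PM2.5→205, SO₂→100. Ranked high→low: 387, 348, 205, 100. Second-highest sub-index = 348.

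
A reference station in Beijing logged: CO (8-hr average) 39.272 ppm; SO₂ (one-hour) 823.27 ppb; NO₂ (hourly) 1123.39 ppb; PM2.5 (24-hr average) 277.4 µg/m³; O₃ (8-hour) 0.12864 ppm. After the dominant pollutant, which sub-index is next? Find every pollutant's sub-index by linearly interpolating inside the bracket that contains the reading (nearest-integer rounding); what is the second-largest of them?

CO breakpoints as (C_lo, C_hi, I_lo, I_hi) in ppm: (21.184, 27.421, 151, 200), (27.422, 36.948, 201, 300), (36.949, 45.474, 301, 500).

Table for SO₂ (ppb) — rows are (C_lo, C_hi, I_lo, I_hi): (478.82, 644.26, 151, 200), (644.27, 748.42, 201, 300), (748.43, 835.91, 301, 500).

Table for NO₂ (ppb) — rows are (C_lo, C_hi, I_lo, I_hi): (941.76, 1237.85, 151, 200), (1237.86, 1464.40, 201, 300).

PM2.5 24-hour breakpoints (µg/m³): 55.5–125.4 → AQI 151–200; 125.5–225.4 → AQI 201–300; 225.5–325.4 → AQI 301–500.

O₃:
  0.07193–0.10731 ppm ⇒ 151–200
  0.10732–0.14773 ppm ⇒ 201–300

404

CO: row 36.949–45.474 (AQI 301–500). (500−301)·(39.272−36.949)/(45.474−36.949) + 301 = 199·2.323/8.525 + 301 ≈ 355.23 → 355.
SO₂ 823.27: bracket 748.43–835.91 → index 301–500; slope 199/87.48, offset 74.84.
AQI = 301 + 199/87.48·74.84 ≈ 471.25 ⇒ 471.
NO₂ 1123.39: bracket 941.76–1237.85 → index 151–200; slope 49/296.09, offset 181.63.
AQI = 151 + 49/296.09·181.63 ≈ 181.06 ⇒ 181.
PM2.5: 277.4 lies in 225.5–325.4, so I_lo=301, I_hi=500, C_lo=225.5, C_hi=325.4.
(500−301)/(325.4−225.5) × (277.4−225.5) + 301 = 199/99.9 × 51.9 + 301 ≈ 404.38 → 404.
O₃: row 0.10732–0.14773 (AQI 201–300). (300−201)·(0.12864−0.10732)/(0.14773−0.10732) + 201 = 99·0.02132/0.04041 + 201 ≈ 253.23 → 253.
Sub-indices: CO→355, SO₂→471, NO₂→181, PM2.5→404, O₃→253. Ranked high→low: 471, 404, 355, 253, 181. Second-highest sub-index = 404.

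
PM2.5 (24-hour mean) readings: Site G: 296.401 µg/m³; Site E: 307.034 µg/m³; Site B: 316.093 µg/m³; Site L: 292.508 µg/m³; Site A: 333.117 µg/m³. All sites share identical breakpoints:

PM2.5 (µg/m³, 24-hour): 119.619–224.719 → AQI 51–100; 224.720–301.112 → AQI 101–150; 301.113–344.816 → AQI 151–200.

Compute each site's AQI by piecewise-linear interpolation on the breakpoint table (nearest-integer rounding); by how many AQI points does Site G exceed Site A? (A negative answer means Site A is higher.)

Site G: row 224.720–301.112 (AQI 101–150). (150−101)·(296.401−224.720)/(301.112−224.720) + 101 = 49·71.681/76.392 + 101 ≈ 146.98 → 147.
Site E: 307.034 lies in 301.113–344.816, so I_lo=151, I_hi=200, C_lo=301.113, C_hi=344.816.
(200−151)/(344.816−301.113) × (307.034−301.113) + 151 = 49/43.703 × 5.921 + 151 ≈ 157.64 → 158.
Site B: row 301.113–344.816 (AQI 151–200). (200−151)·(316.093−301.113)/(344.816−301.113) + 151 = 49·14.980/43.703 + 151 ≈ 167.80 → 168.
Site L: 292.508 ∈ [224.720, 301.112] ↔ index [101, 150].
101 + (292.508−224.720)·(150−101)/(301.112−224.720) = 101 + 67.788·49/76.392 ≈ 144.48, so AQI = 144.
Site A: row 301.113–344.816 (AQI 151–200). (200−151)·(333.117−301.113)/(344.816−301.113) + 151 = 49·32.004/43.703 + 151 ≈ 186.88 → 187.
AQIs: Site G=147, Site E=158, Site B=168, Site L=144, Site A=187. Site G (147) − Site A (187) = -40.

-40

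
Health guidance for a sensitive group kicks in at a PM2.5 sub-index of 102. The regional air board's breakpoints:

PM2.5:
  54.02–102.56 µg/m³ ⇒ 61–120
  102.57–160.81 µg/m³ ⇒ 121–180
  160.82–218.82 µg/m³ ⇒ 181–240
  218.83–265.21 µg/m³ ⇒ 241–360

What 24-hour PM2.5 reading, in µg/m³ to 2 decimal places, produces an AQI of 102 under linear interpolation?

87.75

AQI 102 lies in the 61–120 band, which corresponds to 54.02–102.56 µg/m³.
C = 54.02 + (102−61)×(102.56−54.02)/(120−61) = 54.02 + 41×48.54/59 ≈ 87.7512 µg/m³ → 87.75 µg/m³ to 2 dp.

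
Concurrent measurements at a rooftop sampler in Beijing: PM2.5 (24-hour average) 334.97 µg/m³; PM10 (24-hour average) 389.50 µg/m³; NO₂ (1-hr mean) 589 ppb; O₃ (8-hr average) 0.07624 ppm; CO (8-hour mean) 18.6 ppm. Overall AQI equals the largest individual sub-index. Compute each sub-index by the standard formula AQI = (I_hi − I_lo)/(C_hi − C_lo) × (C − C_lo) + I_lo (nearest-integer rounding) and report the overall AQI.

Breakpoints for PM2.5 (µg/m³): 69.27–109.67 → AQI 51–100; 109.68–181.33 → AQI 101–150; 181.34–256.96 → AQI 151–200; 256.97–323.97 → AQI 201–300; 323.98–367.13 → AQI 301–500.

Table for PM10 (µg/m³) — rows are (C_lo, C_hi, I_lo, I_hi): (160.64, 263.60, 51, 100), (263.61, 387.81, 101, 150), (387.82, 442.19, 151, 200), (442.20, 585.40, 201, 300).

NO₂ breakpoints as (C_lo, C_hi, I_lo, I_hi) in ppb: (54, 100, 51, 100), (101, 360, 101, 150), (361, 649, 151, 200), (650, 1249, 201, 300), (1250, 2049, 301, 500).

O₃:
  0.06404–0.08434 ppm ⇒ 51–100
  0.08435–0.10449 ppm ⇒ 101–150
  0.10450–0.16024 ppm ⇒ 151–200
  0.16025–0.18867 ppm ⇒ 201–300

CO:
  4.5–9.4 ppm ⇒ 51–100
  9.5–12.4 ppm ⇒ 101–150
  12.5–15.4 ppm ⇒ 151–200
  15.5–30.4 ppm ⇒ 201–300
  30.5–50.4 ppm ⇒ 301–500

352

PM2.5: 334.97 lies in 323.98–367.13, so I_lo=301, I_hi=500, C_lo=323.98, C_hi=367.13.
(500−301)/(367.13−323.98) × (334.97−323.98) + 301 = 199/43.15 × 10.99 + 301 ≈ 351.68 → 352.
PM10 389.50: bracket 387.82–442.19 → index 151–200; slope 49/54.37, offset 1.68.
AQI = 151 + 49/54.37·1.68 ≈ 152.51 ⇒ 153.
NO₂: 589 lies in 361–649, so I_lo=151, I_hi=200, C_lo=361, C_hi=649.
(200−151)/(649−361) × (589−361) + 151 = 49/288 × 228 + 151 ≈ 189.79 → 190.
O₃: 0.07624 lies in 0.06404–0.08434, so I_lo=51, I_hi=100, C_lo=0.06404, C_hi=0.08434.
(100−51)/(0.08434−0.06404) × (0.07624−0.06404) + 51 = 49/0.02030 × 0.01220 + 51 ≈ 80.45 → 80.
CO: 18.6 ∈ [15.5, 30.4] ↔ index [201, 300].
201 + (18.6−15.5)·(300−201)/(30.4−15.5) = 201 + 3.1·99/14.9 ≈ 221.60, so AQI = 222.
Sub-indices: PM2.5→352, PM10→153, NO₂→190, O₃→80, CO→222. Overall AQI = max = 352; dominant pollutant is PM2.5.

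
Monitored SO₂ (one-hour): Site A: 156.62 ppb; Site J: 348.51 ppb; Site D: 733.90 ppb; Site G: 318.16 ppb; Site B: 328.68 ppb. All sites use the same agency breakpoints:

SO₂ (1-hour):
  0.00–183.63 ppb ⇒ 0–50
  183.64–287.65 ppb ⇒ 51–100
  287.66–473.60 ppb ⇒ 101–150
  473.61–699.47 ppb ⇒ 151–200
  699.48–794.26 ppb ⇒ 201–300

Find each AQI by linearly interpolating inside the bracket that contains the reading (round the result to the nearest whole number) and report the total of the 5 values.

Site A: 156.62 ∈ [0.00, 183.63] ↔ index [0, 50].
0 + (156.62−0.00)·(50−0)/(183.63−0.00) = 0 + 156.62·50/183.63 ≈ 42.65, so AQI = 43.
Site J: 348.51 lies in 287.66–473.60, so I_lo=101, I_hi=150, C_lo=287.66, C_hi=473.60.
(150−101)/(473.60−287.66) × (348.51−287.66) + 101 = 49/185.94 × 60.85 + 101 ≈ 117.04 → 117.
Site D: 733.90 lies in 699.48–794.26, so I_lo=201, I_hi=300, C_lo=699.48, C_hi=794.26.
(300−201)/(794.26−699.48) × (733.90−699.48) + 201 = 99/94.78 × 34.42 + 201 ≈ 236.95 → 237.
Site G 318.16: bracket 287.66–473.60 → index 101–150; slope 49/185.94, offset 30.50.
AQI = 101 + 49/185.94·30.50 ≈ 109.04 ⇒ 109.
Site B: 328.68 ∈ [287.66, 473.60] ↔ index [101, 150].
101 + (328.68−287.66)·(150−101)/(473.60−287.66) = 101 + 41.02·49/185.94 ≈ 111.81, so AQI = 112.
AQIs: Site A=43, Site J=117, Site D=237, Site G=109, Site B=112. Sum = 43 + 117 + 237 + 109 + 112 = 618.

618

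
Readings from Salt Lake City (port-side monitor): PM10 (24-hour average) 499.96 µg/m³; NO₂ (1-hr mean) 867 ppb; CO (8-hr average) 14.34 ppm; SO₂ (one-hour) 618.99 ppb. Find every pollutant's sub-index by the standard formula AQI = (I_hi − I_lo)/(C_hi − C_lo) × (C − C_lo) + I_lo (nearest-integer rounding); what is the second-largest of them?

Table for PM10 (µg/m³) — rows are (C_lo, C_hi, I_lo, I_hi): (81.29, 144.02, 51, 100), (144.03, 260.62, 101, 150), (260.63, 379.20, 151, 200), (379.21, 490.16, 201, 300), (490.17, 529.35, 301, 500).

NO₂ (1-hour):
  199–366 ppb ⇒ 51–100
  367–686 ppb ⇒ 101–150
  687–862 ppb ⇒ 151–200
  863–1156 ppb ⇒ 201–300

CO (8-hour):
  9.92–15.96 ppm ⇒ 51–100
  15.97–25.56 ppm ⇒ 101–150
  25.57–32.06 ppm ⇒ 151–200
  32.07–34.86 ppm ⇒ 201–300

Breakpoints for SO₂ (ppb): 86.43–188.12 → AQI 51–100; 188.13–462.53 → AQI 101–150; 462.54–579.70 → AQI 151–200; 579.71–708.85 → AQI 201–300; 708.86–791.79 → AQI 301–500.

PM10: row 490.17–529.35 (AQI 301–500). (500−301)·(499.96−490.17)/(529.35−490.17) + 301 = 199·9.79/39.18 + 301 ≈ 350.72 → 351.
NO₂ 867: bracket 863–1156 → index 201–300; slope 99/293, offset 4.
AQI = 201 + 99/293·4 ≈ 202.35 ⇒ 202.
CO: 14.34 lies in 9.92–15.96, so I_lo=51, I_hi=100, C_lo=9.92, C_hi=15.96.
(100−51)/(15.96−9.92) × (14.34−9.92) + 51 = 49/6.04 × 4.42 + 51 ≈ 86.86 → 87.
SO₂: 618.99 ∈ [579.71, 708.85] ↔ index [201, 300].
201 + (618.99−579.71)·(300−201)/(708.85−579.71) = 201 + 39.28·99/129.14 ≈ 231.11, so AQI = 231.
Sub-indices: PM10→351, NO₂→202, CO→87, SO₂→231. Ranked high→low: 351, 231, 202, 87. Second-highest sub-index = 231.

231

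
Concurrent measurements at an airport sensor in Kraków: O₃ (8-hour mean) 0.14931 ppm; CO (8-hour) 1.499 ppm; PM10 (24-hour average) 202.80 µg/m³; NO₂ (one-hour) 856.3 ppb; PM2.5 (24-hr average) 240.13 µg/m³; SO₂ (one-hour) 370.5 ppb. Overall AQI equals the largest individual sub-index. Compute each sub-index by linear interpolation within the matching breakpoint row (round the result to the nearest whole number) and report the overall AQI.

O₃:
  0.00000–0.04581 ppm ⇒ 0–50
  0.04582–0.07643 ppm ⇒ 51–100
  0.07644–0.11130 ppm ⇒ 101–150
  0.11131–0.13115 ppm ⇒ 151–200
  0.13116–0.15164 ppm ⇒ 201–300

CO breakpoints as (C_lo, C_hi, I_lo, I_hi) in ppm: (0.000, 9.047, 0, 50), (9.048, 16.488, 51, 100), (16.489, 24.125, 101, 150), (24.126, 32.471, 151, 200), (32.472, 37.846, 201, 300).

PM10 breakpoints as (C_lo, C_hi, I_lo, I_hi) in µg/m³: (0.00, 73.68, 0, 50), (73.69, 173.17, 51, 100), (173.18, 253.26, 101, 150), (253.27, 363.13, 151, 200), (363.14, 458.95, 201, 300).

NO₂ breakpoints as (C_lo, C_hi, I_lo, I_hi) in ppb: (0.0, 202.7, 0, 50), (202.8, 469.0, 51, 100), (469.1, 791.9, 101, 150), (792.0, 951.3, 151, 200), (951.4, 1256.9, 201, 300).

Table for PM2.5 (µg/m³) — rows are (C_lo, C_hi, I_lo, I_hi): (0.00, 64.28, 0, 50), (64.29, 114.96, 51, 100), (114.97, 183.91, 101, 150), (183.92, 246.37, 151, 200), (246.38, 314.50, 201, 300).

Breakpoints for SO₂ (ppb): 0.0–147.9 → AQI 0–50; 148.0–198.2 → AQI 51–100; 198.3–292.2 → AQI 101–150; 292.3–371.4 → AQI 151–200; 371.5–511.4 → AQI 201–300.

O₃: 0.14931 lies in 0.13116–0.15164, so I_lo=201, I_hi=300, C_lo=0.13116, C_hi=0.15164.
(300−201)/(0.15164−0.13116) × (0.14931−0.13116) + 201 = 99/0.02048 × 0.01815 + 201 ≈ 288.74 → 289.
CO: 1.499 lies in 0.000–9.047, so I_lo=0, I_hi=50, C_lo=0.000, C_hi=9.047.
(50−0)/(9.047−0.000) × (1.499−0.000) + 0 = 50/9.047 × 1.499 + 0 ≈ 8.28 → 8.
PM10: row 173.18–253.26 (AQI 101–150). (150−101)·(202.80−173.18)/(253.26−173.18) + 101 = 49·29.62/80.08 + 101 ≈ 119.12 → 119.
NO₂: 856.3 lies in 792.0–951.3, so I_lo=151, I_hi=200, C_lo=792.0, C_hi=951.3.
(200−151)/(951.3−792.0) × (856.3−792.0) + 151 = 49/159.3 × 64.3 + 151 ≈ 170.78 → 171.
PM2.5 240.13: bracket 183.92–246.37 → index 151–200; slope 49/62.45, offset 56.21.
AQI = 151 + 49/62.45·56.21 ≈ 195.10 ⇒ 195.
SO₂: 370.5 ∈ [292.3, 371.4] ↔ index [151, 200].
151 + (370.5−292.3)·(200−151)/(371.4−292.3) = 151 + 78.2·49/79.1 ≈ 199.44, so AQI = 199.
Sub-indices: O₃→289, CO→8, PM10→119, NO₂→171, PM2.5→195, SO₂→199. Overall AQI = max = 289; dominant pollutant is O₃.

289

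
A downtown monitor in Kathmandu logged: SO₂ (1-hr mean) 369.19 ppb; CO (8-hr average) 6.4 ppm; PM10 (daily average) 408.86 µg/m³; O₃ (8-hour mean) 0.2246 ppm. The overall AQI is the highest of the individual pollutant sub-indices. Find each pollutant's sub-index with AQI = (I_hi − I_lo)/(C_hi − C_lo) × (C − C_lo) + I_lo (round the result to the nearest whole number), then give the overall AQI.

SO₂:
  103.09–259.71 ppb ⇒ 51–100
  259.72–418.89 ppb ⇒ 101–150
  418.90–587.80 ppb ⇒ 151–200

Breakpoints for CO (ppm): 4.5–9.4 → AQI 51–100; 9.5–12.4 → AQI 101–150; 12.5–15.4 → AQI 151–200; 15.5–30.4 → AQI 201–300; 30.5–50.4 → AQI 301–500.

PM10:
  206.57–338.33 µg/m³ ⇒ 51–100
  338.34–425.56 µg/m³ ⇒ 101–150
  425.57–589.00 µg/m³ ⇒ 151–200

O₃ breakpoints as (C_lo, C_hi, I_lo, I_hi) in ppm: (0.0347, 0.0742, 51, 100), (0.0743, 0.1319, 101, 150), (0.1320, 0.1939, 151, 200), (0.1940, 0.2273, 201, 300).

SO₂: 369.19 lies in 259.72–418.89, so I_lo=101, I_hi=150, C_lo=259.72, C_hi=418.89.
(150−101)/(418.89−259.72) × (369.19−259.72) + 101 = 49/159.17 × 109.47 + 101 ≈ 134.70 → 135.
CO: 6.4 lies in 4.5–9.4, so I_lo=51, I_hi=100, C_lo=4.5, C_hi=9.4.
(100−51)/(9.4−4.5) × (6.4−4.5) + 51 = 49/4.9 × 1.9 + 51 ≈ 70.00 → 70.
PM10: 408.86 lies in 338.34–425.56, so I_lo=101, I_hi=150, C_lo=338.34, C_hi=425.56.
(150−101)/(425.56−338.34) × (408.86−338.34) + 101 = 49/87.22 × 70.52 + 101 ≈ 140.62 → 141.
O₃: 0.2246 lies in 0.1940–0.2273, so I_lo=201, I_hi=300, C_lo=0.1940, C_hi=0.2273.
(300−201)/(0.2273−0.1940) × (0.2246−0.1940) + 201 = 99/0.0333 × 0.0306 + 201 ≈ 291.97 → 292.
Sub-indices: SO₂→135, CO→70, PM10→141, O₃→292. Overall AQI = max = 292; dominant pollutant is O₃.

292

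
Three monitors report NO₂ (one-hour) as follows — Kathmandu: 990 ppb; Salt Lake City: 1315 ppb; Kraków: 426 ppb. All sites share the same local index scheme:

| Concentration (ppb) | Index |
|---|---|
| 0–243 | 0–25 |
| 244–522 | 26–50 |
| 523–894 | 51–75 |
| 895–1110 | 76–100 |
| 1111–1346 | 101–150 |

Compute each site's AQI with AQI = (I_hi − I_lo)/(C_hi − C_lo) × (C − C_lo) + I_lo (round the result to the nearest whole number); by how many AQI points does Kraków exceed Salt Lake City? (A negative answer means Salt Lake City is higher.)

Kathmandu 990: bracket 895–1110 → index 76–100; slope 24/215, offset 95.
AQI = 76 + 24/215·95 ≈ 86.60 ⇒ 87.
Salt Lake City 1315: bracket 1111–1346 → index 101–150; slope 49/235, offset 204.
AQI = 101 + 49/235·204 ≈ 143.54 ⇒ 144.
Kraków: 426 ∈ [244, 522] ↔ index [26, 50].
26 + (426−244)·(50−26)/(522−244) = 26 + 182·24/278 ≈ 41.71, so AQI = 42.
AQIs: Kathmandu=87, Salt Lake City=144, Kraków=42. Kraków (42) − Salt Lake City (144) = -102.

-102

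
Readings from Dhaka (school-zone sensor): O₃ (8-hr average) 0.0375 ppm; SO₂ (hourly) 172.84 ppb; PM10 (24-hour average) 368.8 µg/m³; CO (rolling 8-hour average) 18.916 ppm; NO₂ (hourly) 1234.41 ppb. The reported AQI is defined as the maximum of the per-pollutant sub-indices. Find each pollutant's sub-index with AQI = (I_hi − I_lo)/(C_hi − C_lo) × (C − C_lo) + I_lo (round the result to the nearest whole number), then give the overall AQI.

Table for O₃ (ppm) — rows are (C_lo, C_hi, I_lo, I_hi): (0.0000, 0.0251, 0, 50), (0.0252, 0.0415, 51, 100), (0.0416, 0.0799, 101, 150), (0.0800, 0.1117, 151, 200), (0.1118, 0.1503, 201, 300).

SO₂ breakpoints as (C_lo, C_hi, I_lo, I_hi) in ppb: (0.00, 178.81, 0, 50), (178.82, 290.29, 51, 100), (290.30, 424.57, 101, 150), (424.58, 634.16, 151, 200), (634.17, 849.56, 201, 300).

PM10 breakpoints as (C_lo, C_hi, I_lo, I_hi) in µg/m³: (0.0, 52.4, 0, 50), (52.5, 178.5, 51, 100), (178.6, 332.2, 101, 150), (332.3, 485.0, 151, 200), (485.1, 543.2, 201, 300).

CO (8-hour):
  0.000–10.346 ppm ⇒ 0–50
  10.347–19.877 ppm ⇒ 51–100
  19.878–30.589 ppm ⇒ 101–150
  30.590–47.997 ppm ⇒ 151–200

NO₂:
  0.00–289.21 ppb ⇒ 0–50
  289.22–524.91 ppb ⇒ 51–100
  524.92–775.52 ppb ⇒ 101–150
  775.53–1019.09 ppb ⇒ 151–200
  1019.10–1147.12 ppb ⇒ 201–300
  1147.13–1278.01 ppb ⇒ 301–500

O₃: row 0.0252–0.0415 (AQI 51–100). (100−51)·(0.0375−0.0252)/(0.0415−0.0252) + 51 = 49·0.0123/0.0163 + 51 ≈ 87.98 → 88.
SO₂: 172.84 ∈ [0.00, 178.81] ↔ index [0, 50].
0 + (172.84−0.00)·(50−0)/(178.81−0.00) = 0 + 172.84·50/178.81 ≈ 48.33, so AQI = 48.
PM10: 368.8 lies in 332.3–485.0, so I_lo=151, I_hi=200, C_lo=332.3, C_hi=485.0.
(200−151)/(485.0−332.3) × (368.8−332.3) + 151 = 49/152.7 × 36.5 + 151 ≈ 162.71 → 163.
CO 18.916: bracket 10.347–19.877 → index 51–100; slope 49/9.530, offset 8.569.
AQI = 51 + 49/9.530·8.569 ≈ 95.06 ⇒ 95.
NO₂: row 1147.13–1278.01 (AQI 301–500). (500−301)·(1234.41−1147.13)/(1278.01−1147.13) + 301 = 199·87.28/130.88 + 301 ≈ 433.71 → 434.
Sub-indices: O₃→88, SO₂→48, PM10→163, CO→95, NO₂→434. Overall AQI = max = 434; dominant pollutant is NO₂.

434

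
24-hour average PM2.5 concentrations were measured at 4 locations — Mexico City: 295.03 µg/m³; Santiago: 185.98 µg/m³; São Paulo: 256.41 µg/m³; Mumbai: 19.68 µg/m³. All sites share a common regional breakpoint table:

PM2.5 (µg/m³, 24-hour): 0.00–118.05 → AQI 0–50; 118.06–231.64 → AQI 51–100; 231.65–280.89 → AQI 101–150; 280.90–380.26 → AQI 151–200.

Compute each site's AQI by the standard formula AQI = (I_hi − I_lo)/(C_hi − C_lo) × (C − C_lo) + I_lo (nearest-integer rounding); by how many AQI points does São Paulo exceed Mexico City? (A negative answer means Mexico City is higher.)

-32

Mexico City: 295.03 ∈ [280.90, 380.26] ↔ index [151, 200].
151 + (295.03−280.90)·(200−151)/(380.26−280.90) = 151 + 14.13·49/99.36 ≈ 157.97, so AQI = 158.
Santiago 185.98: bracket 118.06–231.64 → index 51–100; slope 49/113.58, offset 67.92.
AQI = 51 + 49/113.58·67.92 ≈ 80.30 ⇒ 80.
São Paulo 256.41: bracket 231.65–280.89 → index 101–150; slope 49/49.24, offset 24.76.
AQI = 101 + 49/49.24·24.76 ≈ 125.64 ⇒ 126.
Mumbai: 19.68 lies in 0.00–118.05, so I_lo=0, I_hi=50, C_lo=0.00, C_hi=118.05.
(50−0)/(118.05−0.00) × (19.68−0.00) + 0 = 50/118.05 × 19.68 + 0 ≈ 8.34 → 8.
AQIs: Mexico City=158, Santiago=80, São Paulo=126, Mumbai=8. São Paulo (126) − Mexico City (158) = -32.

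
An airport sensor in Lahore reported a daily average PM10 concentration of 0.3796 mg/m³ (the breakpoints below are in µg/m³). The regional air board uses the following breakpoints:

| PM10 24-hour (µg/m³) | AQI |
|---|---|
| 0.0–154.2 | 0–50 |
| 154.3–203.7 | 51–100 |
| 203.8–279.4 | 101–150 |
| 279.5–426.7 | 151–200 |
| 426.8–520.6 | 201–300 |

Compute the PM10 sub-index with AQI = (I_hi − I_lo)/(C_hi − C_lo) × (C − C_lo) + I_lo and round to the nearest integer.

Convert: 0.3796 mg/m³ = 379.6 µg/m³.
PM10: row 279.5–426.7 (AQI 151–200). (200−151)·(379.6−279.5)/(426.7−279.5) + 151 = 49·100.1/147.2 + 151 ≈ 184.32 → 184.

184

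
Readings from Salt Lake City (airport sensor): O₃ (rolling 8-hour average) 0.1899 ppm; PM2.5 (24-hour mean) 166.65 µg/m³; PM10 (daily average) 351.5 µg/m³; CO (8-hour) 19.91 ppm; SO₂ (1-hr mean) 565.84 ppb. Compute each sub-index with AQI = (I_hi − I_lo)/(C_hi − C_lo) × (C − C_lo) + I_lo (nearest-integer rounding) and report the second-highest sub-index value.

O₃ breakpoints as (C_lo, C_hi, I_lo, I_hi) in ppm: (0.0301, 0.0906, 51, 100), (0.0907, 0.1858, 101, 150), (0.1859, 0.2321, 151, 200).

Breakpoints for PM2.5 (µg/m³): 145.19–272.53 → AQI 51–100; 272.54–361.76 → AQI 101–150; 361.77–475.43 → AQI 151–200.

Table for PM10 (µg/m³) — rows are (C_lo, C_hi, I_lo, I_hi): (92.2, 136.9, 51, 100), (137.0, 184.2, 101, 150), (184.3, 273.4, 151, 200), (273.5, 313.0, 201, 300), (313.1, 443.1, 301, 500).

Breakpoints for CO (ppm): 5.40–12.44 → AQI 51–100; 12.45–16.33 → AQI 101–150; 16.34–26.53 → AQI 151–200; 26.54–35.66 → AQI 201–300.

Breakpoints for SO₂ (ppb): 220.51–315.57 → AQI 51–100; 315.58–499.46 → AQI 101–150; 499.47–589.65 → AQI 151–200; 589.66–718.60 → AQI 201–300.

187

O₃: row 0.1859–0.2321 (AQI 151–200). (200−151)·(0.1899−0.1859)/(0.2321−0.1859) + 151 = 49·0.0040/0.0462 + 151 ≈ 155.24 → 155.
PM2.5 166.65: bracket 145.19–272.53 → index 51–100; slope 49/127.34, offset 21.46.
AQI = 51 + 49/127.34·21.46 ≈ 59.26 ⇒ 59.
PM10: 351.5 ∈ [313.1, 443.1] ↔ index [301, 500].
301 + (351.5−313.1)·(500−301)/(443.1−313.1) = 301 + 38.4·199/130.0 ≈ 359.78, so AQI = 360.
CO 19.91: bracket 16.34–26.53 → index 151–200; slope 49/10.19, offset 3.57.
AQI = 151 + 49/10.19·3.57 ≈ 168.17 ⇒ 168.
SO₂: row 499.47–589.65 (AQI 151–200). (200−151)·(565.84−499.47)/(589.65−499.47) + 151 = 49·66.37/90.18 + 151 ≈ 187.06 → 187.
Sub-indices: O₃→155, PM2.5→59, PM10→360, CO→168, SO₂→187. Ranked high→low: 360, 187, 168, 155, 59. Second-highest sub-index = 187.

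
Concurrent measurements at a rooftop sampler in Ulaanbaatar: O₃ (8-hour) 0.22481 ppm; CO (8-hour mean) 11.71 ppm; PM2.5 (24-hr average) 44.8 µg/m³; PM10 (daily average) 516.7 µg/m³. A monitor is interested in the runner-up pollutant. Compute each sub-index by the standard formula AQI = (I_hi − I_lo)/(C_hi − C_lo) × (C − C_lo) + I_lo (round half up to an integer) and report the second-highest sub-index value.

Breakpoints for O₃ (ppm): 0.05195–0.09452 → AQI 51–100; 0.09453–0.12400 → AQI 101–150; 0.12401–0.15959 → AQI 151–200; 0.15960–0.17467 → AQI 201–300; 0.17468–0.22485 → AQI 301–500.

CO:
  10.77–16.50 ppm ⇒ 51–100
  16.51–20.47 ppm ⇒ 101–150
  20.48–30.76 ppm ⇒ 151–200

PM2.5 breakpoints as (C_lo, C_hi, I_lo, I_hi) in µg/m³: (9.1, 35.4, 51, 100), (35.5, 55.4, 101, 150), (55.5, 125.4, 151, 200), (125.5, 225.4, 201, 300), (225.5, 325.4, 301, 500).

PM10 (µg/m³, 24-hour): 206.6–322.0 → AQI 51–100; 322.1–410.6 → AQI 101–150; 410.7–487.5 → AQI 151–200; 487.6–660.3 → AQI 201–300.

O₃: 0.22481 ∈ [0.17468, 0.22485] ↔ index [301, 500].
301 + (0.22481−0.17468)·(500−301)/(0.22485−0.17468) = 301 + 0.05013·199/0.05017 ≈ 499.84, so AQI = 500.
CO: 11.71 ∈ [10.77, 16.50] ↔ index [51, 100].
51 + (11.71−10.77)·(100−51)/(16.50−10.77) = 51 + 0.94·49/5.73 ≈ 59.04, so AQI = 59.
PM2.5: 44.8 lies in 35.5–55.4, so I_lo=101, I_hi=150, C_lo=35.5, C_hi=55.4.
(150−101)/(55.4−35.5) × (44.8−35.5) + 101 = 49/19.9 × 9.3 + 101 ≈ 123.90 → 124.
PM10: 516.7 ∈ [487.6, 660.3] ↔ index [201, 300].
201 + (516.7−487.6)·(300−201)/(660.3−487.6) = 201 + 29.1·99/172.7 ≈ 217.68, so AQI = 218.
Sub-indices: O₃→500, CO→59, PM2.5→124, PM10→218. Ranked high→low: 500, 218, 124, 59. Second-highest sub-index = 218.

218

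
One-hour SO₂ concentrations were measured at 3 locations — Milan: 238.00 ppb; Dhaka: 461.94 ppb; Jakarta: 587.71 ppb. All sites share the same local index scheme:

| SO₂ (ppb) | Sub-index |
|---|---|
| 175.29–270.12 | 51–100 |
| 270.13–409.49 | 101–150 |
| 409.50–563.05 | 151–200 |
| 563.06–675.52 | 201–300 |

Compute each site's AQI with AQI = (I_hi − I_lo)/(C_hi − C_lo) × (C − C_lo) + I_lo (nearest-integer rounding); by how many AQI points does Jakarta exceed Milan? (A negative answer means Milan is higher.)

Milan: 238.00 lies in 175.29–270.12, so I_lo=51, I_hi=100, C_lo=175.29, C_hi=270.12.
(100−51)/(270.12−175.29) × (238.00−175.29) + 51 = 49/94.83 × 62.71 + 51 ≈ 83.40 → 83.
Dhaka 461.94: bracket 409.50–563.05 → index 151–200; slope 49/153.55, offset 52.44.
AQI = 151 + 49/153.55·52.44 ≈ 167.73 ⇒ 168.
Jakarta: 587.71 lies in 563.06–675.52, so I_lo=201, I_hi=300, C_lo=563.06, C_hi=675.52.
(300−201)/(675.52−563.06) × (587.71−563.06) + 201 = 99/112.46 × 24.65 + 201 ≈ 222.70 → 223.
AQIs: Milan=83, Dhaka=168, Jakarta=223. Jakarta (223) − Milan (83) = 140.

140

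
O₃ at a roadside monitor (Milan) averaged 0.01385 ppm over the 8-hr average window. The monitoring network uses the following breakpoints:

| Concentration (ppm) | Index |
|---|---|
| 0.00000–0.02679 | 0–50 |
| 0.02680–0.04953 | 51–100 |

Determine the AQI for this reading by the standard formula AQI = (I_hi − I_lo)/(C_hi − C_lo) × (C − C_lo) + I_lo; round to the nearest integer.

26

O₃ 0.01385: bracket 0.00000–0.02679 → index 0–50; slope 50/0.02679, offset 0.01385.
AQI = 0 + 50/0.02679·0.01385 ≈ 25.85 ⇒ 26.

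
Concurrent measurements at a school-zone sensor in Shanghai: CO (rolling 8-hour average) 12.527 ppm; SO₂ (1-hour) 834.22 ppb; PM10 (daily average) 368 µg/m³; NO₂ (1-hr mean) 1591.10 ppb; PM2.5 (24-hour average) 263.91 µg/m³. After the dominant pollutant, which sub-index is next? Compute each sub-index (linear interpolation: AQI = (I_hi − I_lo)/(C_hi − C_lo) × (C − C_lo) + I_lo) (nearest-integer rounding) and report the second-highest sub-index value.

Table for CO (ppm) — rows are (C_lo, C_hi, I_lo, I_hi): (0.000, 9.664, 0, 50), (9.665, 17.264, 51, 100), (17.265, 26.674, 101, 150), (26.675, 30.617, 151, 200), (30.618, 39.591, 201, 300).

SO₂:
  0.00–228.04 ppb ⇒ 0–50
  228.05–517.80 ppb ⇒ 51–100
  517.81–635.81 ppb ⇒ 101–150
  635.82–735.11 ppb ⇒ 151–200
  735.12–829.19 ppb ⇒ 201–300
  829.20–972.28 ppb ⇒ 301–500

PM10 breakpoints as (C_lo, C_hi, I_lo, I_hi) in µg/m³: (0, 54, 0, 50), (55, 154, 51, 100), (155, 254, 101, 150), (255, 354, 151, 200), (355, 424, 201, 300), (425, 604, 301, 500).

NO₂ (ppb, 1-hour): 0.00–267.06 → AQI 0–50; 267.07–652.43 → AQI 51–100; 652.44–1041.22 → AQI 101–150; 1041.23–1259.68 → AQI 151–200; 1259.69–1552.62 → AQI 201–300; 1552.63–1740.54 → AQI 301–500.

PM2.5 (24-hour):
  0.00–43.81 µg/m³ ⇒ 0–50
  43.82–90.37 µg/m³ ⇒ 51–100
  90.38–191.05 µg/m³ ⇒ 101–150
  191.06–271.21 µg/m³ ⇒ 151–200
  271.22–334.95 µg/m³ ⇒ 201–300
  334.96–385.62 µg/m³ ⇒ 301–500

CO 12.527: bracket 9.665–17.264 → index 51–100; slope 49/7.599, offset 2.862.
AQI = 51 + 49/7.599·2.862 ≈ 69.45 ⇒ 69.
SO₂: 834.22 ∈ [829.20, 972.28] ↔ index [301, 500].
301 + (834.22−829.20)·(500−301)/(972.28−829.20) = 301 + 5.02·199/143.08 ≈ 307.98, so AQI = 308.
PM10: 368 ∈ [355, 424] ↔ index [201, 300].
201 + (368−355)·(300−201)/(424−355) = 201 + 13·99/69 ≈ 219.65, so AQI = 220.
NO₂ 1591.10: bracket 1552.63–1740.54 → index 301–500; slope 199/187.91, offset 38.47.
AQI = 301 + 199/187.91·38.47 ≈ 341.74 ⇒ 342.
PM2.5 263.91: bracket 191.06–271.21 → index 151–200; slope 49/80.15, offset 72.85.
AQI = 151 + 49/80.15·72.85 ≈ 195.54 ⇒ 196.
Sub-indices: CO→69, SO₂→308, PM10→220, NO₂→342, PM2.5→196. Ranked high→low: 342, 308, 220, 196, 69. Second-highest sub-index = 308.

308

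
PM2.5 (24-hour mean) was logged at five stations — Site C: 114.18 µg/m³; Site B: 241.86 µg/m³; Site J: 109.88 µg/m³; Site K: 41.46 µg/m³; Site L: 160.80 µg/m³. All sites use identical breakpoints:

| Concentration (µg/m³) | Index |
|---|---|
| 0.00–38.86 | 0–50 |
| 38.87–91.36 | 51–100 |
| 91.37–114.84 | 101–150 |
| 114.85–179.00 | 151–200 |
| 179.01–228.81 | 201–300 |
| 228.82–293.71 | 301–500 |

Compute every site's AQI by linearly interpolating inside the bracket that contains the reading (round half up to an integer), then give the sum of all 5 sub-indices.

869

Site C: row 91.37–114.84 (AQI 101–150). (150−101)·(114.18−91.37)/(114.84−91.37) + 101 = 49·22.81/23.47 + 101 ≈ 148.62 → 149.
Site B: 241.86 lies in 228.82–293.71, so I_lo=301, I_hi=500, C_lo=228.82, C_hi=293.71.
(500−301)/(293.71−228.82) × (241.86−228.82) + 301 = 199/64.89 × 13.04 + 301 ≈ 340.99 → 341.
Site J: 109.88 ∈ [91.37, 114.84] ↔ index [101, 150].
101 + (109.88−91.37)·(150−101)/(114.84−91.37) = 101 + 18.51·49/23.47 ≈ 139.64, so AQI = 140.
Site K: row 38.87–91.36 (AQI 51–100). (100−51)·(41.46−38.87)/(91.36−38.87) + 51 = 49·2.59/52.49 + 51 ≈ 53.42 → 53.
Site L: row 114.85–179.00 (AQI 151–200). (200−151)·(160.80−114.85)/(179.00−114.85) + 151 = 49·45.95/64.15 + 151 ≈ 186.10 → 186.
AQIs: Site C=149, Site B=341, Site J=140, Site K=53, Site L=186. Sum = 149 + 341 + 140 + 53 + 186 = 869.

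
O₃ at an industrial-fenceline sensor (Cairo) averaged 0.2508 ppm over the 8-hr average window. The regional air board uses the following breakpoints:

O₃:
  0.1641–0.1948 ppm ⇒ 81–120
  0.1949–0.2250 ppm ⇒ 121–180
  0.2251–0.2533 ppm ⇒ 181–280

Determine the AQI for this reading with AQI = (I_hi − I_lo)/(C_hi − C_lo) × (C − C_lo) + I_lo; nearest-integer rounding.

O₃: 0.2508 ∈ [0.2251, 0.2533] ↔ index [181, 280].
181 + (0.2508−0.2251)·(280−181)/(0.2533−0.2251) = 181 + 0.0257·99/0.0282 ≈ 271.22, so AQI = 271.

271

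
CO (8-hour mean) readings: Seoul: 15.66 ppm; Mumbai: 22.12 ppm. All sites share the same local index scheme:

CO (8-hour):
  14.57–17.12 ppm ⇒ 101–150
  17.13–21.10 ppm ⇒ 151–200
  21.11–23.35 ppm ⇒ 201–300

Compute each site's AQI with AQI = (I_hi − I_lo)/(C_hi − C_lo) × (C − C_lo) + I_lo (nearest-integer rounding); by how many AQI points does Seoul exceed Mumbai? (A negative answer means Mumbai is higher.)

-124

Seoul: row 14.57–17.12 (AQI 101–150). (150−101)·(15.66−14.57)/(17.12−14.57) + 101 = 49·1.09/2.55 + 101 ≈ 121.95 → 122.
Mumbai: 22.12 ∈ [21.11, 23.35] ↔ index [201, 300].
201 + (22.12−21.11)·(300−201)/(23.35−21.11) = 201 + 1.01·99/2.24 ≈ 245.64, so AQI = 246.
AQIs: Seoul=122, Mumbai=246. Seoul (122) − Mumbai (246) = -124.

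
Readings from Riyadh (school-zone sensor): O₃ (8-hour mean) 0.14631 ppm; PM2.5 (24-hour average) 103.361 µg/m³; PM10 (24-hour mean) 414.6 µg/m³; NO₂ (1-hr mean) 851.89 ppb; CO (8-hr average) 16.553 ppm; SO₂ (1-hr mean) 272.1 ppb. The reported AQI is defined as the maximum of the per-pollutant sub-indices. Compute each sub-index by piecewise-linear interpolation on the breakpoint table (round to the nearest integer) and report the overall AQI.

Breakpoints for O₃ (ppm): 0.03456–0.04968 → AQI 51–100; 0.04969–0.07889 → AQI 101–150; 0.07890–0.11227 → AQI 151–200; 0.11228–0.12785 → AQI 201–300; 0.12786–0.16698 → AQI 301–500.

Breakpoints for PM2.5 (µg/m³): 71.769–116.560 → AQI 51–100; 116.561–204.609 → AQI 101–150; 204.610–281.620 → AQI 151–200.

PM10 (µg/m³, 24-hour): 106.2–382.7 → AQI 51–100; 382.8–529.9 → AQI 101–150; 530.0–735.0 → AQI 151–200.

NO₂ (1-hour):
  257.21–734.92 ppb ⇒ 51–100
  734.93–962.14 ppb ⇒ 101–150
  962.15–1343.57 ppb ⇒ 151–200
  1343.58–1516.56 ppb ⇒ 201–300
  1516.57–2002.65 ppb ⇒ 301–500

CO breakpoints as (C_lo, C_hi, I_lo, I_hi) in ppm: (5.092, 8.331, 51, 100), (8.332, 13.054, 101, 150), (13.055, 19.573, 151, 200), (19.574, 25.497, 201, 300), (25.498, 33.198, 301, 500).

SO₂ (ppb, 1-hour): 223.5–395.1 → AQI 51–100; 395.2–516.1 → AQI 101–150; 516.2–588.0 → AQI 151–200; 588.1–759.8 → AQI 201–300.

O₃: 0.14631 lies in 0.12786–0.16698, so I_lo=301, I_hi=500, C_lo=0.12786, C_hi=0.16698.
(500−301)/(0.16698−0.12786) × (0.14631−0.12786) + 301 = 199/0.03912 × 0.01845 + 301 ≈ 394.85 → 395.
PM2.5: row 71.769–116.560 (AQI 51–100). (100−51)·(103.361−71.769)/(116.560−71.769) + 51 = 49·31.592/44.791 + 51 ≈ 85.56 → 86.
PM10: 414.6 lies in 382.8–529.9, so I_lo=101, I_hi=150, C_lo=382.8, C_hi=529.9.
(150−101)/(529.9−382.8) × (414.6−382.8) + 101 = 49/147.1 × 31.8 + 101 ≈ 111.59 → 112.
NO₂: row 734.93–962.14 (AQI 101–150). (150−101)·(851.89−734.93)/(962.14−734.93) + 101 = 49·116.96/227.21 + 101 ≈ 126.22 → 126.
CO: 16.553 ∈ [13.055, 19.573] ↔ index [151, 200].
151 + (16.553−13.055)·(200−151)/(19.573−13.055) = 151 + 3.498·49/6.518 ≈ 177.30, so AQI = 177.
SO₂: 272.1 ∈ [223.5, 395.1] ↔ index [51, 100].
51 + (272.1−223.5)·(100−51)/(395.1−223.5) = 51 + 48.6·49/171.6 ≈ 64.88, so AQI = 65.
Sub-indices: O₃→395, PM2.5→86, PM10→112, NO₂→126, CO→177, SO₂→65. Overall AQI = max = 395; dominant pollutant is O₃.
AQI 395: Hazardous.

395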